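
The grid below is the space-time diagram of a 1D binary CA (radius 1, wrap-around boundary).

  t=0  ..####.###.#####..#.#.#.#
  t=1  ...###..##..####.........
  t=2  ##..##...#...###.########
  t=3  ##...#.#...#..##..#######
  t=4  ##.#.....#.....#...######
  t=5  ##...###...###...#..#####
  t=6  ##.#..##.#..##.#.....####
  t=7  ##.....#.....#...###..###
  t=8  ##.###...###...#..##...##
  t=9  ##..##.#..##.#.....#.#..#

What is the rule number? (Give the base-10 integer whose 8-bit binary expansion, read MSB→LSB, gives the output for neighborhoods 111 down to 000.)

193

  ###|#  b7=1 t=0,i=3
  ##.|#  b6=1 t=0,i=5
  #.#|.  b5=0 t=0,i=6
  #..|.  b4=0 t=0,i=0
  .##|.  b3=0 t=0,i=2
  .#.|.  b2=0 t=0,i=18
  ..#|.  b1=0 t=0,i=1
  ...|#  b0=1 t=1,i=0
  bits 11000001 = 193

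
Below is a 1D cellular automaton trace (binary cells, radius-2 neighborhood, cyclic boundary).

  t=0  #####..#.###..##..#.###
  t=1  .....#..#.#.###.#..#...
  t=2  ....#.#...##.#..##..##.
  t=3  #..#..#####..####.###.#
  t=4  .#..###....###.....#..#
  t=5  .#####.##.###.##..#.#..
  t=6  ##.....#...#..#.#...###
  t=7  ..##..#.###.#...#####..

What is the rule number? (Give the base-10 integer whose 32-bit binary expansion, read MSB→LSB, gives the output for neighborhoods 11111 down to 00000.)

  [31] ##### => .  t=0,i=0
  [30] ####. => .  t=0,i=3
  [29] ###.# => .  t=1,i=14
  [28] ###.. => .  t=0,i=4
  [27] ##.## => .  t=3,i=17
  [26] ##.#. => .  t=1,i=15
  [25] ##..# => #  t=0,i=5
  [24] ##... => #  t=2,i=22
  [23] #.### => .  t=0,i=9
  [22] #.##. => #  t=3,i=22
  [21] #.#.# => #  t=1,i=10
  [20] #.#.. => #  t=1,i=16
  [19] #..## => #  t=0,i=13
  [18] #..#. => .  t=0,i=6
  [17] #...# => #  t=2,i=8
  [16] #.... => #  t=1,i=21
  [15] .#### => .  t=0,i=21
  [14] .###. => #  t=0,i=10
  [13] .##.# => .  t=2,i=11
  [12] .##.. => .  t=0,i=15
  [11] .#.## => #  t=0,i=8
  [10] .#.#. => .  t=1,i=9
  [9] .#..# => #  t=1,i=6
  [8] .#... => #  t=1,i=20
  [7] ..### => #  t=3,i=6
  [6] ..##. => #  t=0,i=14
  [5] ..#.# => .  t=0,i=7
  [4] ..#.. => .  t=1,i=5
  [3] ...## => #  t=2,i=9
  [2] ...#. => #  t=1,i=4
  [1] ....# => .  t=1,i=3
  [0] ..... => .  t=1,i=0
  bits 00000011011110110100101111001100 = 58411980

58411980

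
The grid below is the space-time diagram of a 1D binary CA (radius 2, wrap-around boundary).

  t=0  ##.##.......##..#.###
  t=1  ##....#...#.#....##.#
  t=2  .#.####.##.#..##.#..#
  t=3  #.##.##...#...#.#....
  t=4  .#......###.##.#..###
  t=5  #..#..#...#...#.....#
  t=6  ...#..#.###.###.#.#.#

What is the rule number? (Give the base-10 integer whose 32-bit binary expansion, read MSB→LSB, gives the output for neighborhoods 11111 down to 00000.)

  nb #####: next=#  (t=0,i=20, bit31=1)
  nb ####.: next=#  (t=0,i=0, bit30=1)
  nb ###.#: next=#  (t=0,i=1, bit29=1)
  nb ###..: next=#  (t=1,i=1, bit28=1)
  nb ##.##: next=.  (t=0,i=2, bit27=0)
  nb ##.#.: next=#  (t=2,i=10, bit26=1)
  nb ##..#: next=.  (t=0,i=14, bit25=0)
  nb ##...: next=.  (t=0,i=5, bit24=0)
  nb #.###: next=#  (t=0,i=18, bit23=1)
  nb #.##.: next=.  (t=0,i=3, bit22=0)
  nb #.#.#: next=.  (t=2,i=1, bit21=0)
  nb #.#..: next=.  (t=1,i=12, bit20=0)
  nb #..##: next=.  (t=2,i=13, bit19=0)
  nb #..#.: next=.  (t=0,i=15, bit18=0)
  nb #...#: next=#  (t=1,i=8, bit17=1)
  nb #....: next=#  (t=0,i=6, bit16=1)
  nb .####: next=.  (t=0,i=19, bit15=0)
  nb .###.: next=.  (t=1,i=0, bit14=0)
  nb .##.#: next=.  (t=1,i=18, bit13=0)
  nb .##..: next=.  (t=0,i=4, bit12=0)
  nb .#.##: next=#  (t=0,i=17, bit11=1)
  nb .#.#.: next=#  (t=1,i=11, bit10=1)
  nb .#..#: next=.  (t=2,i=12, bit9=0)
  nb .#...: next=.  (t=1,i=7, bit8=0)
  nb ..###: next=.  (t=4,i=8, bit7=0)
  nb ..##.: next=#  (t=0,i=12, bit6=1)
  nb ..#.#: next=.  (t=0,i=16, bit5=0)
  nb ..#..: next=#  (t=1,i=6, bit4=1)
  nb ...##: next=.  (t=0,i=11, bit3=0)
  nb ...#.: next=#  (t=1,i=5, bit2=1)
  nb ....#: next=#  (t=0,i=10, bit1=1)
  nb .....: next=.  (t=0,i=7, bit0=0)
  bits 11110100100000110000110001010110 = 4102229078

4102229078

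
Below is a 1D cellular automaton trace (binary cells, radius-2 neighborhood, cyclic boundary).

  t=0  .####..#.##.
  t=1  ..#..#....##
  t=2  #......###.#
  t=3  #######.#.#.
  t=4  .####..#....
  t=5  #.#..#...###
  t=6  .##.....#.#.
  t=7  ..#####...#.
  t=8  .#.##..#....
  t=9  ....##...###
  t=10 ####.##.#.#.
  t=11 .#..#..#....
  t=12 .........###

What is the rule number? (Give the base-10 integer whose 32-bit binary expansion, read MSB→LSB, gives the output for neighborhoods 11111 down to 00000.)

  [31] ##### => #  t=3,i=2
  [30] ####. => .  t=0,i=3
  [29] ###.# => .  t=2,i=9
  [28] ###.. => .  t=0,i=4
  [27] ##.## => #  t=2,i=10
  [26] ##.#. => #  t=3,i=7
  [25] ##..# => #  t=0,i=5
  [24] ##... => #  t=2,i=1
  [23] #.### => .  t=3,i=0
  [22] #.##. => .  t=0,i=9
  [21] #.#.# => .  t=3,i=8
  [20] #.#.. => #  t=5,i=2
  [19] #..## => .  t=0,i=0
  [18] #..#. => .  t=0,i=6
  [17] #...# => .  t=5,i=7
  [16] #.... => #  t=1,i=7
  [15] .#### => #  t=0,i=2
  [14] .###. => #  t=2,i=8
  [13] .##.# => .  t=10,i=6
  [12] .##.. => #  t=0,i=10
  [11] .#.## => .  t=0,i=8
  [10] .#.#. => .  t=3,i=9
  [9] .#..# => .  t=1,i=3
  [8] .#... => .  t=1,i=6
  [7] ..### => .  t=0,i=1
  [6] ..##. => .  t=1,i=10
  [5] ..#.# => .  t=0,i=7
  [4] ..#.. => .  t=1,i=2
  [3] ...## => #  t=1,i=9
  [2] ...#. => .  t=6,i=7
  [1] ....# => #  t=1,i=8
  [0] ..... => #  t=2,i=3
  bits 10001111000100011101000000001011 = 2400309259

2400309259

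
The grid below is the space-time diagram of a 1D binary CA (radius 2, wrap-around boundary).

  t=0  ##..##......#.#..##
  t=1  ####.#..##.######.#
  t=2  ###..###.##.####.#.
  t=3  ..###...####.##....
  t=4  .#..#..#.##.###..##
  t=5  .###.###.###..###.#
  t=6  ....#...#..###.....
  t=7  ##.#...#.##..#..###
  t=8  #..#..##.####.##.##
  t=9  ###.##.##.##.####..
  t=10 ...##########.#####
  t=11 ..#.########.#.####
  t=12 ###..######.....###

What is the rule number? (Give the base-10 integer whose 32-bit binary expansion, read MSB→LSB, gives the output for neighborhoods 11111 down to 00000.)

  nb #####: next=#  (t=1,i=1, bit31=1)
  nb ####.: next=#  (t=0,i=0, bit30=1)
  nb ###.#: next=.  (t=1,i=3, bit29=0)
  nb ###..: next=#  (t=0,i=1, bit28=1)
  nb ##.##: next=#  (t=1,i=10, bit27=1)
  nb ##.#.: next=.  (t=1,i=4, bit26=0)
  nb ##..#: next=#  (t=0,i=2, bit25=1)
  nb ##...: next=.  (t=0,i=6, bit24=0)
  nb #.###: next=.  (t=1,i=11, bit23=0)
  nb #.##.: next=#  (t=2,i=9, bit22=1)
  nb #.#.#: next=.  (t=2,i=17, bit21=0)
  nb #.#..: next=#  (t=0,i=14, bit20=1)
  nb #..##: next=#  (t=0,i=3, bit19=1)
  nb #..#.: next=#  (t=4,i=3, bit18=1)
  nb #...#: next=.  (t=3,i=6, bit17=0)
  nb #....: next=.  (t=0,i=7, bit16=0)
  nb .####: next=#  (t=0,i=18, bit15=1)
  nb .###.: next=.  (t=2,i=1, bit14=0)
  nb .##.#: next=#  (t=1,i=9, bit13=1)
  nb .##..: next=#  (t=0,i=5, bit12=1)
  nb .#.##: next=.  (t=2,i=18, bit11=0)
  nb .#.#.: next=#  (t=0,i=13, bit10=1)
  nb .#..#: next=#  (t=0,i=15, bit9=1)
  nb .#...: next=.  (t=6,i=5, bit8=0)
  nb ..###: next=.  (t=0,i=17, bit7=0)
  nb ..##.: next=.  (t=0,i=4, bit6=0)
  nb ..#.#: next=#  (t=0,i=12, bit5=1)
  nb ..#..: next=.  (t=4,i=4, bit4=0)
  nb ...##: next=#  (t=3,i=1, bit3=1)
  nb ...#.: next=#  (t=0,i=11, bit2=1)
  nb ....#: next=.  (t=0,i=10, bit1=0)
  nb .....: next=#  (t=0,i=8, bit0=1)
  bits 11011010010111001011011000101101 = 3663509037

3663509037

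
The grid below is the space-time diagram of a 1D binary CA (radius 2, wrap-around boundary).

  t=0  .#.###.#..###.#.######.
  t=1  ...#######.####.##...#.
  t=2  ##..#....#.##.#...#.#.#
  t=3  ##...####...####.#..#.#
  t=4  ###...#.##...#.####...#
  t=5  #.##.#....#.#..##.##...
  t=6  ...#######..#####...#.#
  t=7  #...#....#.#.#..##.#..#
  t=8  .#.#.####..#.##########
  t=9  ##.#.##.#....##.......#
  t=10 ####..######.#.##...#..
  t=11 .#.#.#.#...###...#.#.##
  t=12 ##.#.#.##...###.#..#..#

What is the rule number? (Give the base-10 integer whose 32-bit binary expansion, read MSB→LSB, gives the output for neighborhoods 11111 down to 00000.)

  [31] ##### => .  t=0,i=18
  [30] ####. => .  t=0,i=20
  [29] ###.# => #  t=0,i=5
  [28] ###.. => #  t=0,i=21
  [27] ##.## => .  t=1,i=10
  [26] ##.#. => #  t=0,i=6
  [25] ##..# => .  t=0,i=22
  [24] ##... => #  t=1,i=18
  [23] #.### => #  t=0,i=3
  [22] #.##. => .  t=1,i=16
  [21] #.#.# => #  t=0,i=14
  [20] #.#.. => #  t=0,i=7
  [19] #..## => #  t=0,i=9
  [18] #..#. => .  t=0,i=0
  [17] #...# => .  t=1,i=19
  [16] #.... => #  t=1,i=0
  [15] .#### => #  t=0,i=17
  [14] .###. => #  t=0,i=4
  [13] .##.# => #  t=2,i=12
  [12] .##.. => .  t=1,i=17
  [11] .#.## => .  t=0,i=2
  [10] .#.#. => .  t=2,i=19
  [9] .#..# => #  t=0,i=8
  [8] .#... => #  t=1,i=22
  [7] ..### => .  t=0,i=10
  [6] ..##. => #  t=5,i=15
  [5] ..#.# => .  t=0,i=1
  [4] ..#.. => .  t=1,i=21
  [3] ...## => .  t=1,i=2
  [2] ...#. => #  t=1,i=20
  [1] ....# => #  t=1,i=1
  [0] ..... => .  t=9,i=17
  bits 00110101101110011110001101000110 = 901374790

901374790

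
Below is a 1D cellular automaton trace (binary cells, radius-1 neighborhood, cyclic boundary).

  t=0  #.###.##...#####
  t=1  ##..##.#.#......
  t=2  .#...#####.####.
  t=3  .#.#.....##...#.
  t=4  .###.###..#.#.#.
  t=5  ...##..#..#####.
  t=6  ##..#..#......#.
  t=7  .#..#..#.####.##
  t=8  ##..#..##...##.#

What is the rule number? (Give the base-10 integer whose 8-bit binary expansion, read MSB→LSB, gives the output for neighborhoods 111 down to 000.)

  [7] ### => .  t=0,i=3
  [6] ##. => #  t=0,i=0
  [5] #.# => #  t=0,i=1
  [4] #.. => .  t=0,i=8
  [3] .## => .  t=0,i=2
  [2] .#. => #  t=1,i=7
  [1] ..# => .  t=0,i=10
  [0] ... => #  t=0,i=9
  bits 01100101 = 101

101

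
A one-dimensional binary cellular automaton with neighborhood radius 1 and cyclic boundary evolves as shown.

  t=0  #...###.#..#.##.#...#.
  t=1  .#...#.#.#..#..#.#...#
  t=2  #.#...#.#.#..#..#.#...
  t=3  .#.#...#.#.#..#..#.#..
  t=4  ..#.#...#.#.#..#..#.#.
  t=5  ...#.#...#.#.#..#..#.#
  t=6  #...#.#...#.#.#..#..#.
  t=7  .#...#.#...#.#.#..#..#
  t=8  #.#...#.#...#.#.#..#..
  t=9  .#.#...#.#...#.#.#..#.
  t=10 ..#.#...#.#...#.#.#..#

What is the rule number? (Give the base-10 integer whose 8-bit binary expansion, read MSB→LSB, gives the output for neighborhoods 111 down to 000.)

  nb ###: next=#  (t=0,i=5, bit7=1)
  nb ##.: next=.  (t=0,i=6, bit6=0)
  nb #.#: next=#  (t=0,i=7, bit5=1)
  nb #..: next=#  (t=0,i=1, bit4=1)
  nb .##: next=.  (t=0,i=4, bit3=0)
  nb .#.: next=.  (t=0,i=0, bit2=0)
  nb ..#: next=.  (t=0,i=3, bit1=0)
  nb ...: next=.  (t=0,i=2, bit0=0)
  bits 10110000 = 176

176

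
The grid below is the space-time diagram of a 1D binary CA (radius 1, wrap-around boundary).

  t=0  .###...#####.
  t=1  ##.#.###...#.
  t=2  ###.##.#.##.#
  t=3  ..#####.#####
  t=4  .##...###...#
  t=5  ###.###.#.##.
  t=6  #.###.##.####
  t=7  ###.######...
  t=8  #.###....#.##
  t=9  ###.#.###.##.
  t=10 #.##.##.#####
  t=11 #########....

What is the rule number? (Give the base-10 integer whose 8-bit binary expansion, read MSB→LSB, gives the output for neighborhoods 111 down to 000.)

  nb ###: next=.  (t=0,i=2, bit7=0)
  nb ##.: next=#  (t=0,i=3, bit6=1)
  nb #.#: next=#  (t=1,i=2, bit5=1)
  nb #..: next=.  (t=0,i=4, bit4=0)
  nb .##: next=#  (t=0,i=1, bit3=1)
  nb .#.: next=.  (t=1,i=3, bit2=0)
  nb ..#: next=#  (t=0,i=0, bit1=1)
  nb ...: next=#  (t=0,i=5, bit0=1)
  bits 01101011 = 107

107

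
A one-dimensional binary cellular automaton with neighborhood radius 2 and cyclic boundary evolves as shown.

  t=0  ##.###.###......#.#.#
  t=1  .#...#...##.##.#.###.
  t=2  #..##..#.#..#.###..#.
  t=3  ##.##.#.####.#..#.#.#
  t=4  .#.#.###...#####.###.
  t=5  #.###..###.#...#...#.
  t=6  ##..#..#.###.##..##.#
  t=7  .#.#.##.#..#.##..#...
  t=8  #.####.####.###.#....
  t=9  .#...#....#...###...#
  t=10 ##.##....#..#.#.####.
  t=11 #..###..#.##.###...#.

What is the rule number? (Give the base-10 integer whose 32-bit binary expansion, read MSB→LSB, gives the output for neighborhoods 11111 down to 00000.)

896933573

  ##### -> .   bit 31 = 0  t=4,i=13
  ####. -> .   bit 30 = 0  t=3,i=10
  ###.# -> #   bit 29 = 1  t=0,i=1
  ###.. -> #   bit 28 = 1  t=0,i=9
  ##.## -> .   bit 27 = 0  t=0,i=2
  ##.#. -> #   bit 26 = 1  t=1,i=14
  ##..# -> .   bit 25 = 0  t=1,i=20
  ##... -> #   bit 24 = 1  t=0,i=10
  #.### -> .   bit 23 = 0  t=0,i=3
  #.##. -> #   bit 22 = 1  t=1,i=12
  #.#.# -> #   bit 21 = 1  t=0,i=18
  #.#.. -> #   bit 20 = 1  t=2,i=0
  #..## -> .   bit 19 = 0  t=2,i=2
  #..#. -> #   bit 18 = 1  t=1,i=0
  #...# -> #   bit 17 = 1  t=1,i=3
  #.... -> .   bit 16 = 0  t=0,i=11
  .#### -> .   bit 15 = 0  t=3,i=9
  .###. -> .   bit 14 = 0  t=0,i=0
  .##.# -> .   bit 13 = 0  t=1,i=10
  .##.. -> #   bit 12 = 1  t=2,i=4
  .#.## -> #   bit 11 = 1  t=0,i=19
  .#.#. -> #   bit 10 = 1  t=0,i=17
  .#..# -> #   bit 9 = 1  t=2,i=1
  .#... -> .   bit 8 = 0  t=1,i=2
  ..### -> #   bit 7 = 1  t=4,i=11
  ..##. -> #   bit 6 = 1  t=1,i=9
  ..#.# -> .   bit 5 = 0  t=0,i=16
  ..#.. -> .   bit 4 = 0  t=1,i=1
  ...## -> .   bit 3 = 0  t=1,i=8
  ...#. -> #   bit 2 = 1  t=0,i=15
  ....# -> .   bit 1 = 0  t=0,i=14
  ..... -> #   bit 0 = 1  t=0,i=12
  bits 00110101011101100001111011000101 = 896933573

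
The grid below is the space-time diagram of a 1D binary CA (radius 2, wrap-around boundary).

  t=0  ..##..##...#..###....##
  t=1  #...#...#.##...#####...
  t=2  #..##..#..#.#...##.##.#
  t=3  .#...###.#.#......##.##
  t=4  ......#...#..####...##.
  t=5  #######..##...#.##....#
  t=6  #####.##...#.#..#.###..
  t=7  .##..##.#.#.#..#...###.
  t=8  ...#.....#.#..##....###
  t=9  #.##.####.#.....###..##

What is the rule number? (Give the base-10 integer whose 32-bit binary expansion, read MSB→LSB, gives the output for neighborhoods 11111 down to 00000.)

  ##### -> #   bit 31 = 1  t=1,i=17
  ####. -> .   bit 30 = 0  t=1,i=18
  ###.# -> .   bit 29 = 0  t=3,i=7
  ###.. -> #   bit 28 = 1  t=0,i=16
  ##.## -> #   bit 27 = 1  t=2,i=18
  ##.#. -> .   bit 26 = 0  t=3,i=0
  ##..# -> #   bit 25 = 1  t=0,i=0
  ##... -> #   bit 24 = 1  t=0,i=8
  #.### -> .   bit 23 = 0  t=6,i=18
  #.##. -> #   bit 22 = 1  t=1,i=10
  #.#.# -> .   bit 21 = 0  t=3,i=9
  #.#.. -> .   bit 20 = 0  t=2,i=12
  #..## -> .   bit 19 = 0  t=0,i=1
  #..#. -> #   bit 18 = 1  t=2,i=6
  #...# -> .   bit 17 = 0  t=0,i=9
  #.... -> #   bit 16 = 1  t=0,i=18
  .#### -> #   bit 15 = 1  t=1,i=16
  .###. -> #   bit 14 = 1  t=0,i=15
  .##.# -> .   bit 13 = 0  t=2,i=17
  .##.. -> .   bit 12 = 0  t=0,i=3
  .#.## -> .   bit 11 = 0  t=1,i=9
  .#.#. -> #   bit 10 = 1  t=2,i=11
  .#..# -> .   bit 9 = 0  t=0,i=12
  .#... -> .   bit 8 = 0  t=1,i=1
  ..### -> .   bit 7 = 0  t=0,i=14
  ..##. -> .   bit 6 = 0  t=0,i=2
  ..#.# -> .   bit 5 = 0  t=1,i=8
  ..#.. -> #   bit 4 = 1  t=0,i=11
  ...## -> .   bit 3 = 0  t=0,i=20
  ...#. -> #   bit 2 = 1  t=0,i=10
  ....# -> #   bit 1 = 1  t=0,i=19
  ..... -> #   bit 0 = 1  t=3,i=14
  bits 10011011010001011100010000010111 = 2605040663

2605040663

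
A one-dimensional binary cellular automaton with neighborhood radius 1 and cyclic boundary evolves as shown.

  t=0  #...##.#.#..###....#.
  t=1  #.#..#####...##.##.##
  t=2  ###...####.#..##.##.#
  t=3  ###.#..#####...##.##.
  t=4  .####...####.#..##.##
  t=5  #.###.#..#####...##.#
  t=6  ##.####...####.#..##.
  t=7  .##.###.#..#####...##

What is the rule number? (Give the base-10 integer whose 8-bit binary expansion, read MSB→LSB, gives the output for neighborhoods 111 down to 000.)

  [7] ### => #  t=0,i=13
  [6] ##. => #  t=0,i=5
  [5] #.# => #  t=0,i=6
  [4] #.. => .  t=0,i=1
  [3] .## => .  t=0,i=4
  [2] .#. => #  t=0,i=0
  [1] ..# => .  t=0,i=3
  [0] ... => #  t=0,i=2
  bits 11100101 = 229

229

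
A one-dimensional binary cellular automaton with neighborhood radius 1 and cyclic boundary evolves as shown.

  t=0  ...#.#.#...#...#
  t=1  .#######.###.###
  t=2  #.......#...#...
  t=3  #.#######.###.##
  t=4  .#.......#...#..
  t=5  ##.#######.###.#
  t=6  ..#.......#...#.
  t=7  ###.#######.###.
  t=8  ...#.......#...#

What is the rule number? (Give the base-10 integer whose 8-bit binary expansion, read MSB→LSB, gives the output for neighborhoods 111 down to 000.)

  ###|.  b7=0 t=1,i=2
  ##.|.  b6=0 t=1,i=7
  #.#|#  b5=1 t=0,i=4
  #..|.  b4=0 t=0,i=0
  .##|.  b3=0 t=1,i=1
  .#.|#  b2=1 t=0,i=3
  ..#|#  b1=1 t=0,i=2
  ...|#  b0=1 t=0,i=1
  bits 00100111 = 39

39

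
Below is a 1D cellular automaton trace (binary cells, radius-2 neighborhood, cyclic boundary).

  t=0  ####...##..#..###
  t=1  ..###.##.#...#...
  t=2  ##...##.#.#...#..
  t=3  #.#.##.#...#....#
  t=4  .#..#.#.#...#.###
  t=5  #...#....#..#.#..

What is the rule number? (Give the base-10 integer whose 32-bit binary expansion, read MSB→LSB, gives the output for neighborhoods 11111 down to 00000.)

1606943082

  [31] ##### => .  t=0,i=0
  [30] ####. => #  t=0,i=2
  [29] ###.# => .  t=1,i=4
  [28] ###.. => #  t=0,i=3
  [27] ##.## => #  t=1,i=5
  [26] ##.#. => #  t=1,i=8
  [25] ##..# => #  t=0,i=9
  [24] ##... => #  t=0,i=4
  [23] #.### => #  t=4,i=14
  [22] #.##. => #  t=1,i=6
  [21] #.#.# => .  t=2,i=8
  [20] #.#.. => .  t=1,i=9
  [19] #..## => #  t=0,i=13
  [18] #..#. => .  t=0,i=10
  [17] #...# => .  t=0,i=5
  [16] #.... => .  t=1,i=15
  [15] .#### => .  t=0,i=15
  [14] .###. => .  t=1,i=3
  [13] .##.# => .  t=1,i=7
  [12] .##.. => .  t=0,i=8
  [11] .#.## => .  t=3,i=3
  [10] .#.#. => .  t=2,i=9
  [9] .#..# => .  t=0,i=12
  [8] .#... => #  t=1,i=10
  [7] ..### => .  t=0,i=14
  [6] ..##. => #  t=0,i=7
  [5] ..#.# => #  t=4,i=4
  [4] ..#.. => .  t=0,i=11
  [3] ...## => #  t=0,i=6
  [2] ...#. => .  t=1,i=12
  [1] ....# => #  t=1,i=0
  [0] ..... => .  t=1,i=16
  bits 01011111110010000000000101101010 = 1606943082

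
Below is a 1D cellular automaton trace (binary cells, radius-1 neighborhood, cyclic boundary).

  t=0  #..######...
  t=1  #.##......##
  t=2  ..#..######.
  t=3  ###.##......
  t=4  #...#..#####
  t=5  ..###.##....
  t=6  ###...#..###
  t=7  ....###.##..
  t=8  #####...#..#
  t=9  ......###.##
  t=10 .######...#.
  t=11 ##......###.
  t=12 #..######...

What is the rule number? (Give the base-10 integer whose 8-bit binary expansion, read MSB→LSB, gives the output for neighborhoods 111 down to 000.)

15

  [7] ### => .  t=0,i=4
  [6] ##. => .  t=0,i=8
  [5] #.# => .  t=1,i=1
  [4] #.. => .  t=0,i=1
  [3] .## => #  t=0,i=3
  [2] .#. => #  t=0,i=0
  [1] ..# => #  t=0,i=2
  [0] ... => #  t=0,i=10
  bits 00001111 = 15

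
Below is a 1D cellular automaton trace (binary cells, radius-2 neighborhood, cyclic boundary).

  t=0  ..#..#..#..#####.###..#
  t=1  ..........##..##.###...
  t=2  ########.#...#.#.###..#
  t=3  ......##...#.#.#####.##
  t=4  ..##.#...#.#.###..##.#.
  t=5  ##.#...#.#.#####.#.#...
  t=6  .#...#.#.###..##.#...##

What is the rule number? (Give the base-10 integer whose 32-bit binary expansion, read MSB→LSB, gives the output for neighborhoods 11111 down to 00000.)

1894410409

  [31] ##### => .  t=0,i=13
  [30] ####. => #  t=0,i=14
  [29] ###.# => #  t=0,i=15
  [28] ###.. => #  t=0,i=19
  [27] ##.## => .  t=0,i=16
  [26] ##.#. => .  t=2,i=8
  [25] ##..# => .  t=0,i=20
  [24] ##... => .  t=1,i=20
  [23] #.### => #  t=0,i=17
  [22] #.##. => #  t=3,i=21
  [21] #.#.# => #  t=2,i=15
  [20] #.#.. => .  t=2,i=9
  [19] #..## => #  t=0,i=10
  [18] #..#. => .  t=0,i=1
  [17] #...# => #  t=2,i=11
  [16] #.... => .  t=1,i=21
  [15] .#### => .  t=0,i=12
  [14] .###. => #  t=0,i=18
  [13] .##.# => #  t=1,i=15
  [12] .##.. => .  t=1,i=11
  [11] .#.## => #  t=2,i=16
  [10] .#.#. => .  t=2,i=14
  [9] .#..# => .  t=0,i=0
  [8] .#... => .  t=2,i=10
  [7] ..### => #  t=0,i=11
  [6] ..##. => .  t=1,i=10
  [5] ..#.# => #  t=2,i=13
  [4] ..#.. => .  t=0,i=2
  [3] ...## => #  t=1,i=9
  [2] ...#. => .  t=2,i=12
  [1] ....# => .  t=1,i=8
  [0] ..... => #  t=1,i=0
  bits 01110000111010100110100010101001 = 1894410409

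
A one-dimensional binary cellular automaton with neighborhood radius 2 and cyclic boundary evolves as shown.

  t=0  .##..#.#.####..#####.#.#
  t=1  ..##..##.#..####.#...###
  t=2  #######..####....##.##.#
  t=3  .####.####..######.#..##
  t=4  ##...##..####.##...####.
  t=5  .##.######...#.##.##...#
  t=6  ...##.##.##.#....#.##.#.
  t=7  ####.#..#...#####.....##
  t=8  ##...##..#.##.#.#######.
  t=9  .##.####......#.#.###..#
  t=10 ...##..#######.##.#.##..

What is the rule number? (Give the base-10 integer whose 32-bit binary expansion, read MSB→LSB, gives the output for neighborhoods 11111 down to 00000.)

2612598735

  #####|#  b31=1 t=0,i=17
  ####.|.  b30=0 t=0,i=11
  ###.#|.  b29=0 t=0,i=19
  ###..|#  b28=1 t=0,i=12
  ##.##|#  b27=1 t=2,i=19
  ##.#.|.  b26=0 t=0,i=20
  ##..#|#  b25=1 t=0,i=3
  ##...|#  b24=1 t=2,i=13
  #.###|#  b23=1 t=0,i=9
  #.##.|.  b22=0 t=0,i=1
  #.#.#|#  b21=1 t=0,i=7
  #.#..|#  b20=1 t=1,i=9
  #..##|#  b19=1 t=0,i=14
  #..#.|.  b18=0 t=0,i=4
  #...#|.  b17=0 t=1,i=19
  #....|#  b16=1 t=2,i=14
  .####|.  b15=0 t=0,i=10
  .###.|.  b14=0 t=1,i=22
  .##.#|.  b13=0 t=1,i=7
  .##..|#  b12=1 t=0,i=2
  .#.##|.  b11=0 t=0,i=0
  .#.#.|#  b10=1 t=0,i=6
  .#..#|#  b9=1 t=1,i=10
  .#...|#  b8=1 t=1,i=18
  ..###|#  b7=1 t=0,i=15
  ..##.|#  b6=1 t=1,i=2
  ..#.#|.  b5=0 t=0,i=5
  ..#..|.  b4=0 t=7,i=8
  ...##|#  b3=1 t=1,i=20
  ...#.|#  b2=1 t=5,i=12
  ....#|#  b1=1 t=2,i=15
  .....|#  b0=1 t=7,i=19
  bits 10011011101110010001011111001111 = 2612598735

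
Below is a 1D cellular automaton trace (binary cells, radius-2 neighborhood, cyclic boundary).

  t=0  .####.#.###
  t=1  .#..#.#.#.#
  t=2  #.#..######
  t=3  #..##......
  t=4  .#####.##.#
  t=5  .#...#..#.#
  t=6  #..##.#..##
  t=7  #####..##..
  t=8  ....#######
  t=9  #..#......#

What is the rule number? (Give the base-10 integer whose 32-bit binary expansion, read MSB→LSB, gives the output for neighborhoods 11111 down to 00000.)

  #####|.  b31=0 t=2,i=7
  ####.|.  b30=0 t=0,i=3
  ###.#|#  b29=1 t=0,i=4
  ###..|#  b28=1 t=6,i=0
  ##.##|.  b27=0 t=0,i=0
  ##.#.|.  b26=0 t=0,i=5
  ##..#|#  b25=1 t=6,i=1
  ##...|#  b24=1 t=3,i=5
  #.###|#  b23=1 t=0,i=1
  #.##.|.  b22=0 t=4,i=7
  #.#.#|#  b21=1 t=0,i=6
  #.#..|.  b20=0 t=1,i=1
  #..##|#  b19=1 t=2,i=4
  #..#.|.  b18=0 t=1,i=3
  #...#|#  b17=1 t=5,i=3
  #....|.  b16=0 t=3,i=6
  .####|.  b15=0 t=0,i=2
  .###.|.  b14=0 t=0,i=9
  .##.#|#  b13=1 t=4,i=8
  .##..|#  b12=1 t=3,i=4
  .#.##|.  b11=0 t=0,i=7
  .#.#.|#  b10=1 t=1,i=0
  .#..#|#  b9=1 t=1,i=2
  .#...|.  b8=0 t=5,i=2
  ..###|.  b7=0 t=2,i=5
  ..##.|#  b6=1 t=3,i=3
  ..#.#|.  b5=0 t=1,i=4
  ..#..|.  b4=0 t=3,i=0
  ...##|#  b3=1 t=8,i=3
  ...#.|#  b2=1 t=3,i=10
  ....#|.  b1=0 t=3,i=9
  .....|#  b0=1 t=3,i=7
  bits 00110011101010100011011001001101 = 866793037

866793037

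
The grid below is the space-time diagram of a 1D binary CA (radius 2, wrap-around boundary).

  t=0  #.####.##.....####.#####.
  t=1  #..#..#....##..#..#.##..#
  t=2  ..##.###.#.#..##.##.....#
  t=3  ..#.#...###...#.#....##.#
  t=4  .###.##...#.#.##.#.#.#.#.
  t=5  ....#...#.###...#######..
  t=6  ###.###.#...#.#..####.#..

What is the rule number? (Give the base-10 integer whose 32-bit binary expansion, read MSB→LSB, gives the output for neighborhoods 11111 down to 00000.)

  nb #####: next=#  (t=0,i=21, bit31=1)
  nb ####.: next=.  (t=0,i=4, bit30=0)
  nb ###.#: next=.  (t=0,i=5, bit29=0)
  nb ###..: next=#  (t=3,i=10, bit28=1)
  nb ##.##: next=#  (t=0,i=6, bit27=1)
  nb ##.#.: next=#  (t=0,i=24, bit26=1)
  nb ##..#: next=.  (t=1,i=1, bit25=0)
  nb ##...: next=.  (t=0,i=9, bit24=0)
  nb #.###: next=.  (t=0,i=2, bit23=0)
  nb #.##.: next=.  (t=0,i=7, bit22=0)
  nb #.#.#: next=#  (t=0,i=0, bit21=1)
  nb #.#..: next=.  (t=2,i=11, bit20=0)
  nb #..##: next=.  (t=1,i=23, bit19=0)
  nb #..#.: next=#  (t=1,i=2, bit18=1)
  nb #...#: next=#  (t=3,i=6, bit17=1)
  nb #....: next=.  (t=0,i=10, bit16=0)
  nb .####: next=#  (t=0,i=3, bit15=1)
  nb .###.: next=.  (t=2,i=6, bit14=0)
  nb .##.#: next=.  (t=2,i=3, bit13=0)
  nb .##..: next=.  (t=0,i=8, bit12=0)
  nb .#.##: next=.  (t=0,i=1, bit11=0)
  nb .#.#.: next=#  (t=2,i=10, bit10=1)
  nb .#..#: next=.  (t=1,i=4, bit9=0)
  nb .#...: next=#  (t=1,i=7, bit8=1)
  nb ..###: next=.  (t=0,i=14, bit7=0)
  nb ..##.: next=#  (t=1,i=11, bit6=1)
  nb ..#.#: next=#  (t=1,i=18, bit5=1)
  nb ..#..: next=#  (t=1,i=3, bit4=1)
  nb ...##: next=.  (t=0,i=13, bit3=0)
  nb ...#.: next=.  (t=2,i=23, bit2=0)
  nb ....#: next=#  (t=0,i=12, bit1=1)
  nb .....: next=#  (t=0,i=11, bit0=1)
  bits 10011100001001101000010101110011 = 2619770227

2619770227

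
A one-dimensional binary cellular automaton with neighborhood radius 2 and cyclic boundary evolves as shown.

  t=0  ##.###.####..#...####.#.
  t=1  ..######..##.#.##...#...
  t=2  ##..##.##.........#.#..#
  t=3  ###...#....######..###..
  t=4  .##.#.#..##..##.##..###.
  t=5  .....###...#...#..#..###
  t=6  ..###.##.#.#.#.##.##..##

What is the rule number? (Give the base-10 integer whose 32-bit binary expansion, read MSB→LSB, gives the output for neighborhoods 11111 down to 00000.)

  [31] ##### => #  t=1,i=4
  [30] ####. => .  t=0,i=9
  [29] ###.# => #  t=0,i=5
  [28] ###.. => #  t=0,i=10
  [27] ##.## => #  t=0,i=2
  [26] ##.#. => .  t=0,i=21
  [25] ##..# => #  t=0,i=11
  [24] ##... => .  t=1,i=17
  [23] #.### => #  t=0,i=3
  [22] #.##. => .  t=0,i=0
  [21] #.#.# => .  t=0,i=22
  [20] #.#.. => #  t=2,i=20
  [19] #..## => .  t=1,i=9
  [18] #..#. => .  t=0,i=12
  [17] #...# => #  t=0,i=15
  [16] #.... => .  t=1,i=22
  [15] .#### => .  t=0,i=8
  [14] .###. => #  t=0,i=4
  [13] .##.# => .  t=0,i=1
  [12] .##.. => .  t=1,i=16
  [11] .#.## => .  t=0,i=23
  [10] .#.#. => #  t=2,i=19
  [9] .#..# => #  t=2,i=21
  [8] .#... => .  t=0,i=14
  [7] ..### => .  t=0,i=17
  [6] ..##. => .  t=1,i=10
  [5] ..#.# => .  t=2,i=18
  [4] ..#.. => #  t=0,i=13
  [3] ...## => #  t=0,i=16
  [2] ...#. => .  t=1,i=19
  [1] ....# => #  t=1,i=0
  [0] ..... => #  t=1,i=23
  bits 10111010100100100100011000011011 = 3130148379

3130148379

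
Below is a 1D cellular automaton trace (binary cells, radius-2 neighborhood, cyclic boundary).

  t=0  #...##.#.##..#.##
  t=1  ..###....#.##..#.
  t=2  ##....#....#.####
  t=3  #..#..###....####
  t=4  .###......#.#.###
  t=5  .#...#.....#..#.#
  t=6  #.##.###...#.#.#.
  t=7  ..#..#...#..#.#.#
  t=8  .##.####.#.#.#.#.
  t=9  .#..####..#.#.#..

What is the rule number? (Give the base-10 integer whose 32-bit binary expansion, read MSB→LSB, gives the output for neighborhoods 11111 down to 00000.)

  ##### -> #   bit 31 = 1  t=2,i=15
  ####. -> #   bit 30 = 1  t=2,i=0
  ###.# -> #   bit 29 = 1  t=4,i=16
  ###.. -> .   bit 28 = 0  t=0,i=0
  ##.## -> .   bit 27 = 0  t=4,i=0
  ##.#. -> .   bit 26 = 0  t=0,i=6
  ##..# -> #   bit 25 = 1  t=0,i=11
  ##... -> .   bit 24 = 0  t=0,i=1
  #.### -> #   bit 23 = 1  t=0,i=15
  #.##. -> #   bit 22 = 1  t=0,i=9
  #.#.# -> .   bit 21 = 0  t=0,i=7
  #.#.. -> .   bit 20 = 0  t=5,i=1
  #..## -> .   bit 19 = 0  t=3,i=5
  #..#. -> #   bit 18 = 1  t=0,i=12
  #...# -> #   bit 17 = 1  t=0,i=2
  #.... -> #   bit 16 = 1  t=1,i=6
  .#### -> #   bit 15 = 1  t=2,i=14
  .###. -> .   bit 14 = 0  t=0,i=16
  .##.# -> .   bit 13 = 0  t=0,i=5
  .##.. -> .   bit 12 = 0  t=0,i=10
  .#.## -> .   bit 11 = 0  t=0,i=8
  .#.#. -> #   bit 10 = 1  t=4,i=11
  .#..# -> .   bit 9 = 0  t=3,i=4
  .#... -> #   bit 8 = 1  t=1,i=16
  ..### -> .   bit 7 = 0  t=1,i=2
  ..##. -> #   bit 6 = 1  t=0,i=4
  ..#.# -> .   bit 5 = 0  t=0,i=13
  ..#.. -> #   bit 4 = 1  t=1,i=15
  ...## -> #   bit 3 = 1  t=0,i=3
  ...#. -> .   bit 2 = 0  t=1,i=8
  ....# -> .   bit 1 = 0  t=1,i=7
  ..... -> .   bit 0 = 0  t=4,i=6
  bits 11100010110001111000010101011000 = 3804726616

3804726616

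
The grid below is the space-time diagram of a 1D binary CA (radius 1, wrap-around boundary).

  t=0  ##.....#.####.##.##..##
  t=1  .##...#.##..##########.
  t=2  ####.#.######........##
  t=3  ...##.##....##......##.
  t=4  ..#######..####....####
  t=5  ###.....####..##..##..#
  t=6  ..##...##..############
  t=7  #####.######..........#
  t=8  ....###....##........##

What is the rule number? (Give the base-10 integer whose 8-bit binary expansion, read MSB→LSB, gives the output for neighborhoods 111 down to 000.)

  ### -> .   bit 7 = 0  t=0,i=0
  ##. -> #   bit 6 = 1  t=0,i=1
  #.# -> #   bit 5 = 1  t=0,i=8
  #.. -> #   bit 4 = 1  t=0,i=2
  .## -> #   bit 3 = 1  t=0,i=9
  .#. -> .   bit 2 = 0  t=0,i=7
  ..# -> #   bit 1 = 1  t=0,i=6
  ... -> .   bit 0 = 0  t=0,i=3
  bits 01111010 = 122

122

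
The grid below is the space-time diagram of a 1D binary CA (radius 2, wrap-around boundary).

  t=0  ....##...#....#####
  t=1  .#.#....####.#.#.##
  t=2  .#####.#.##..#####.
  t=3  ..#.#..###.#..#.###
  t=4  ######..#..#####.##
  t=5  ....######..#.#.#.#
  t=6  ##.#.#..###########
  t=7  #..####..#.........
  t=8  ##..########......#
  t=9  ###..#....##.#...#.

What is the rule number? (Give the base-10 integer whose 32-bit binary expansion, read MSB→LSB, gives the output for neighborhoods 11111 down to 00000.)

1517670204

  [31] ##### => .  t=0,i=16
  [30] ####. => #  t=0,i=17
  [29] ###.# => .  t=1,i=11
  [28] ###.. => #  t=0,i=18
  [27] ##.## => #  t=4,i=16
  [26] ##.#. => .  t=1,i=0
  [25] ##..# => #  t=2,i=11
  [24] ##... => .  t=0,i=0
  [23] #.### => .  t=3,i=16
  [22] #.##. => #  t=1,i=17
  [21] #.#.# => #  t=1,i=1
  [20] #.#.. => #  t=1,i=3
  [19] #..## => .  t=2,i=0
  [18] #..#. => #  t=3,i=1
  [17] #...# => .  t=0,i=7
  [16] #.... => #  t=0,i=1
  [15] .#### => #  t=0,i=15
  [14] .###. => #  t=3,i=8
  [13] .##.# => .  t=1,i=18
  [12] .##.. => .  t=0,i=5
  [11] .#.## => #  t=1,i=16
  [10] .#.#. => #  t=1,i=2
  [9] .#..# => #  t=3,i=5
  [8] .#... => #  t=0,i=10
  [7] ..### => .  t=0,i=14
  [6] ..##. => .  t=0,i=4
  [5] ..#.# => #  t=3,i=2
  [4] ..#.. => #  t=0,i=9
  [3] ...## => #  t=0,i=3
  [2] ...#. => #  t=0,i=8
  [1] ....# => .  t=0,i=2
  [0] ..... => .  t=7,i=12
  bits 01011010011101011100111100111100 = 1517670204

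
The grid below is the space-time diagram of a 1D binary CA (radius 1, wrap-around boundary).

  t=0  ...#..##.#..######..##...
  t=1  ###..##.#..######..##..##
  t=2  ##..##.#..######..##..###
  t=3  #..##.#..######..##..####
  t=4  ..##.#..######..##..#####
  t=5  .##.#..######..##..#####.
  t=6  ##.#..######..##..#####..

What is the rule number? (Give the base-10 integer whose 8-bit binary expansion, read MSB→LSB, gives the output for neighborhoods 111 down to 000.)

171

  [7] ### => #  t=0,i=13
  [6] ##. => .  t=0,i=7
  [5] #.# => #  t=0,i=8
  [4] #.. => .  t=0,i=4
  [3] .## => #  t=0,i=6
  [2] .#. => .  t=0,i=3
  [1] ..# => #  t=0,i=2
  [0] ... => #  t=0,i=0
  bits 10101011 = 171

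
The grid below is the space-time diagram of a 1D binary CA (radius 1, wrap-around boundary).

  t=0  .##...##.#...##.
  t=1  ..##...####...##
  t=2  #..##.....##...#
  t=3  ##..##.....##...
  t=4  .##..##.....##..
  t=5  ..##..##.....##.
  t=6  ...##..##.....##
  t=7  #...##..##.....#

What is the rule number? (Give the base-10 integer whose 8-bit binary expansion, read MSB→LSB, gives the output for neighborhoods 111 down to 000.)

  nb ###: next=.  (t=1,i=8, bit7=0)
  nb ##.: next=#  (t=0,i=2, bit6=1)
  nb #.#: next=#  (t=0,i=8, bit5=1)
  nb #..: next=#  (t=0,i=3, bit4=1)
  nb .##: next=.  (t=0,i=1, bit3=0)
  nb .#.: next=#  (t=0,i=9, bit2=1)
  nb ..#: next=.  (t=0,i=0, bit1=0)
  nb ...: next=.  (t=0,i=4, bit0=0)
  bits 01110100 = 116

116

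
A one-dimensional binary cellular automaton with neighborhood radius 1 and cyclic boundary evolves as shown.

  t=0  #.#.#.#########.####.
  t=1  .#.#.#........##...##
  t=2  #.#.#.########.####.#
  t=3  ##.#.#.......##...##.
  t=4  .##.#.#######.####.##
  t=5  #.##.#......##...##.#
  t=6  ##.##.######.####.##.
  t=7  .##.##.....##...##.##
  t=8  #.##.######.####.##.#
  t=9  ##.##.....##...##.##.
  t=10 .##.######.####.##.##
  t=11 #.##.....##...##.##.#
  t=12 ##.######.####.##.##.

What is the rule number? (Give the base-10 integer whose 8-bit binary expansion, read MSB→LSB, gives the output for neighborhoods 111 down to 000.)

115

  ### -> .   bit 7 = 0  t=0,i=7
  ##. -> #   bit 6 = 1  t=0,i=14
  #.# -> #   bit 5 = 1  t=0,i=1
  #.. -> #   bit 4 = 1  t=1,i=6
  .## -> .   bit 3 = 0  t=0,i=6
  .#. -> .   bit 2 = 0  t=0,i=0
  ..# -> #   bit 1 = 1  t=1,i=13
  ... -> #   bit 0 = 1  t=1,i=7
  bits 01110011 = 115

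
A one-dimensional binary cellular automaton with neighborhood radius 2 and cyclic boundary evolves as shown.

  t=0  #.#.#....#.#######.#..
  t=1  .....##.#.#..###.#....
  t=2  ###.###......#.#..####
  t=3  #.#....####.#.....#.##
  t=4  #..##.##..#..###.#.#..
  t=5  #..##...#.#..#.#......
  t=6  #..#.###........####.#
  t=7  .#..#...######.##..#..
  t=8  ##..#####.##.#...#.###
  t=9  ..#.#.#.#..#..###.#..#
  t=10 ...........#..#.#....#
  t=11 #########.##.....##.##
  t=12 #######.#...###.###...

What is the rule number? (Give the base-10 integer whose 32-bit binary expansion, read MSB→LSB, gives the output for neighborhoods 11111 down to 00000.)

  [31] ##### => #  t=0,i=13
  [30] ####. => .  t=0,i=16
  [29] ###.# => #  t=0,i=17
  [28] ###.. => .  t=2,i=6
  [27] ##.## => .  t=2,i=3
  [26] ##.#. => .  t=0,i=18
  [25] ##..# => #  t=4,i=8
  [24] ##... => #  t=2,i=7
  [23] #.### => .  t=0,i=11
  [22] #.##. => .  t=4,i=6
  [21] #.#.# => .  t=0,i=2
  [20] #.#.. => .  t=0,i=4
  [19] #..## => .  t=1,i=12
  [18] #..#. => .  t=0,i=21
  [17] #...# => #  t=5,i=6
  [16] #.... => #  t=0,i=6
  [15] .#### => .  t=0,i=12
  [14] .###. => .  t=1,i=14
  [13] .##.# => #  t=1,i=6
  [12] .##.. => .  t=4,i=7
  [11] .#.## => #  t=0,i=10
  [10] .#.#. => .  t=0,i=1
  [9] .#..# => .  t=0,i=20
  [8] .#... => #  t=0,i=5
  [7] ..### => #  t=1,i=13
  [6] ..##. => #  t=1,i=5
  [5] ..#.# => .  t=0,i=0
  [4] ..#.. => #  t=4,i=0
  [3] ...## => #  t=1,i=4
  [2] ...#. => #  t=0,i=8
  [1] ....# => .  t=0,i=7
  [0] ..... => #  t=1,i=0
  bits 10100011000000110010100111011101 = 2734893533

2734893533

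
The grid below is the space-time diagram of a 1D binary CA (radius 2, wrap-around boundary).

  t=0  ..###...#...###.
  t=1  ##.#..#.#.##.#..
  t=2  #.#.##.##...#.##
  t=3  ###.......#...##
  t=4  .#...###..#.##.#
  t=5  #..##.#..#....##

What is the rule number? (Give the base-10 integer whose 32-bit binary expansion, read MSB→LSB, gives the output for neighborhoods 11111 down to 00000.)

  [31] ##### => .  t=3,i=0
  [30] ####. => #  t=3,i=1
  [29] ###.# => #  t=2,i=0
  [28] ###.. => .  t=0,i=4
  [27] ##.## => .  t=2,i=6
  [26] ##.#. => #  t=1,i=2
  [25] ##..# => .  t=4,i=8
  [24] ##... => .  t=0,i=5
  [23] #.### => #  t=2,i=14
  [22] #.##. => .  t=1,i=10
  [21] #.#.# => #  t=1,i=8
  [20] #.#.. => .  t=1,i=3
  [19] #..## => #  t=1,i=15
  [18] #..#. => #  t=1,i=5
  [17] #...# => #  t=0,i=0
  [16] #.... => .  t=3,i=4
  [15] .#### => #  t=3,i=15
  [14] .###. => #  t=0,i=3
  [13] .##.# => .  t=1,i=1
  [12] .##.. => .  t=2,i=8
  [11] .#.## => .  t=1,i=9
  [10] .#.#. => #  t=1,i=7
  [9] .#..# => #  t=1,i=4
  [8] .#... => .  t=0,i=9
  [7] ..### => .  t=0,i=2
  [6] ..##. => #  t=1,i=0
  [5] ..#.# => .  t=1,i=6
  [4] ..#.. => #  t=0,i=8
  [3] ...## => #  t=0,i=1
  [2] ...#. => .  t=0,i=7
  [1] ....# => .  t=3,i=8
  [0] ..... => #  t=3,i=5
  bits 01100100101011101100011001011001 = 1689175641

1689175641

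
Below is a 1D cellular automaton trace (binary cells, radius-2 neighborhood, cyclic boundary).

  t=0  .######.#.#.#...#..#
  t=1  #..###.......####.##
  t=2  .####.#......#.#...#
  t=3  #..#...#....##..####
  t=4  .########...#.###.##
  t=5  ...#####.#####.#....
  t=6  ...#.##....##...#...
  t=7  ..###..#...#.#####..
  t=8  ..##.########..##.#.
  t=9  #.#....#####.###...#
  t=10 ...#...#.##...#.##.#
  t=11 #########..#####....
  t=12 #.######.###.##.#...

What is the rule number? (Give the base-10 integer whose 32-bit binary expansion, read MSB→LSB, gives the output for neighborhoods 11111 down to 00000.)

3272493556

  nb #####: next=#  (t=0,i=3, bit31=1)
  nb ####.: next=#  (t=0,i=5, bit30=1)
  nb ###.#: next=.  (t=0,i=6, bit29=0)
  nb ###..: next=.  (t=1,i=0, bit28=0)
  nb ##.##: next=.  (t=1,i=17, bit27=0)
  nb ##.#.: next=.  (t=0,i=7, bit26=0)
  nb ##..#: next=#  (t=1,i=1, bit25=1)
  nb ##...: next=#  (t=1,i=6, bit24=1)
  nb #.###: next=.  (t=0,i=1, bit23=0)
  nb #.##.: next=.  (t=4,i=18, bit22=0)
  nb #.#.#: next=.  (t=0,i=8, bit21=0)
  nb #.#..: next=.  (t=0,i=12, bit20=0)
  nb #..##: next=#  (t=1,i=2, bit19=1)
  nb #..#.: next=#  (t=0,i=18, bit18=1)
  nb #...#: next=#  (t=0,i=14, bit17=1)
  nb #....: next=.  (t=1,i=7, bit16=0)
  nb .####: next=.  (t=0,i=2, bit15=0)
  nb .###.: next=#  (t=1,i=4, bit14=1)
  nb .##.#: next=.  (t=4,i=19, bit13=0)
  nb .##..: next=.  (t=3,i=13, bit12=0)
  nb .#.##: next=#  (t=0,i=0, bit11=1)
  nb .#.#.: next=.  (t=0,i=9, bit10=0)
  nb .#..#: next=.  (t=0,i=17, bit9=0)
  nb .#...: next=#  (t=0,i=13, bit8=1)
  nb ..###: next=#  (t=1,i=3, bit7=1)
  nb ..##.: next=#  (t=3,i=12, bit6=1)
  nb ..#.#: next=#  (t=0,i=19, bit5=1)
  nb ..#..: next=#  (t=0,i=16, bit4=1)
  nb ...##: next=.  (t=1,i=12, bit3=0)
  nb ...#.: next=#  (t=0,i=15, bit2=1)
  nb ....#: next=.  (t=1,i=11, bit1=0)
  nb .....: next=.  (t=1,i=8, bit0=0)
  bits 11000011000011100100100111110100 = 3272493556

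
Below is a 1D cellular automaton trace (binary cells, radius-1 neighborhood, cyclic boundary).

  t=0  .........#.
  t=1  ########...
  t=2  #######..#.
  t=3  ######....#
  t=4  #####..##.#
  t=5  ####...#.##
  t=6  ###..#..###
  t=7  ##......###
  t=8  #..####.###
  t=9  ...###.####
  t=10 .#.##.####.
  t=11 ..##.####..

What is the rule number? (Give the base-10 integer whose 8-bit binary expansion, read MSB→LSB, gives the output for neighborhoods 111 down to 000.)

  [7] ### => #  t=1,i=1
  [6] ##. => .  t=1,i=7
  [5] #.# => #  t=2,i=10
  [4] #.. => .  t=0,i=10
  [3] .## => #  t=1,i=0
  [2] .#. => .  t=0,i=9
  [1] ..# => .  t=0,i=8
  [0] ... => #  t=0,i=0
  bits 10101001 = 169

169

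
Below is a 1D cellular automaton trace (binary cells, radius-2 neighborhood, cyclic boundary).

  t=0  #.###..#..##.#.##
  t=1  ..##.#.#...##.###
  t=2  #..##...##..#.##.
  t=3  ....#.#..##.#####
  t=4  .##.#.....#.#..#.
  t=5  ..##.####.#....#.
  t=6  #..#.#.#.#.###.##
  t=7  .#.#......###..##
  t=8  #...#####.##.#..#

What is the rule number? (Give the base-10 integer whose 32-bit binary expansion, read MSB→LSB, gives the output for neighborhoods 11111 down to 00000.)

1187215795

  [31] ##### => .  t=3,i=14
  [30] ####. => #  t=3,i=15
  [29] ###.# => .  t=0,i=0
  [28] ###.. => .  t=0,i=4
  [27] ##.## => .  t=0,i=1
  [26] ##.#. => #  t=0,i=12
  [25] ##..# => #  t=0,i=5
  [24] ##... => .  t=2,i=5
  [23] #.### => #  t=0,i=2
  [22] #.##. => #  t=2,i=14
  [21] #.#.# => .  t=0,i=13
  [20] #.#.. => .  t=1,i=7
  [19] #..## => .  t=0,i=9
  [18] #..#. => .  t=0,i=6
  [17] #...# => #  t=1,i=9
  [16] #.... => #  t=3,i=1
  [15] .#### => .  t=3,i=13
  [14] .###. => #  t=0,i=3
  [13] .##.# => #  t=0,i=11
  [12] .##.. => #  t=2,i=4
  [11] .#.## => #  t=0,i=14
  [10] .#.#. => .  t=1,i=6
  [9] .#..# => .  t=0,i=8
  [8] .#... => #  t=1,i=8
  [7] ..### => #  t=7,i=10
  [6] ..##. => .  t=0,i=10
  [5] ..#.# => #  t=2,i=12
  [4] ..#.. => #  t=0,i=7
  [3] ...## => .  t=1,i=10
  [2] ...#. => .  t=3,i=3
  [1] ....# => #  t=3,i=2
  [0] ..... => #  t=4,i=7
  bits 01000110110000110111100110110011 = 1187215795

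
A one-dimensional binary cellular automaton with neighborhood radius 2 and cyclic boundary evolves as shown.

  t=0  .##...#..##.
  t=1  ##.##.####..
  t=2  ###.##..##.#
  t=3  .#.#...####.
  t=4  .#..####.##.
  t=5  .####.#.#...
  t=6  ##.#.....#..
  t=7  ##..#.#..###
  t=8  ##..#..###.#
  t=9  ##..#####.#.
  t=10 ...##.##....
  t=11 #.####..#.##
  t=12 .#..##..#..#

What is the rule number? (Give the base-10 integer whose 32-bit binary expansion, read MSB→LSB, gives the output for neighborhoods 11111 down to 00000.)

  [31] ##### => #  t=7,i=11
  [30] ####. => #  t=1,i=8
  [29] ###.# => .  t=2,i=2
  [28] ###.. => #  t=1,i=9
  [27] ##.## => #  t=1,i=2
  [26] ##.#. => .  t=5,i=5
  [25] ##..# => .  t=0,i=11
  [24] ##... => #  t=0,i=3
  [23] #.### => .  t=1,i=6
  [22] #.##. => .  t=1,i=3
  [21] #.#.# => .  t=5,i=6
  [20] #.#.. => .  t=3,i=3
  [19] #..## => #  t=0,i=0
  [18] #..#. => .  t=3,i=0
  [17] #...# => #  t=0,i=4
  [16] #.... => .  t=5,i=10
  [15] .#### => .  t=1,i=7
  [14] .###. => #  t=8,i=0
  [13] .##.# => #  t=1,i=1
  [12] .##.. => .  t=0,i=2
  [11] .#.## => .  t=9,i=11
  [10] .#.#. => .  t=3,i=2
  [9] .#..# => #  t=0,i=7
  [8] .#... => #  t=3,i=4
  [7] ..### => #  t=3,i=7
  [6] ..##. => #  t=0,i=1
  [5] ..#.# => #  t=3,i=1
  [4] ..#.. => #  t=0,i=6
  [3] ...## => #  t=3,i=6
  [2] ...#. => .  t=0,i=5
  [1] ....# => .  t=5,i=11
  [0] ..... => #  t=6,i=6
  bits 11011001000010100110001111111001 = 3641336825

3641336825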